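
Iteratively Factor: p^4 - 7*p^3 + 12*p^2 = (p - 3)*(p^3 - 4*p^2) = p*(p - 3)*(p^2 - 4*p) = p*(p - 4)*(p - 3)*(p)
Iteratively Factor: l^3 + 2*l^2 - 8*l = (l + 4)*(l^2 - 2*l) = l*(l + 4)*(l - 2)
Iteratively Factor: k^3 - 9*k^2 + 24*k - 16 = (k - 1)*(k^2 - 8*k + 16) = (k - 4)*(k - 1)*(k - 4)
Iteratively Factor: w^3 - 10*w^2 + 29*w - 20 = (w - 4)*(w^2 - 6*w + 5) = (w - 5)*(w - 4)*(w - 1)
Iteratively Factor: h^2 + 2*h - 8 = (h + 4)*(h - 2)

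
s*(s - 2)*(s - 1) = s^3 - 3*s^2 + 2*s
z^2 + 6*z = z*(z + 6)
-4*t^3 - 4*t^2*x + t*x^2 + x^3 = (-2*t + x)*(t + x)*(2*t + x)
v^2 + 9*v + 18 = (v + 3)*(v + 6)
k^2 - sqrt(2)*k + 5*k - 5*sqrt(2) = (k + 5)*(k - sqrt(2))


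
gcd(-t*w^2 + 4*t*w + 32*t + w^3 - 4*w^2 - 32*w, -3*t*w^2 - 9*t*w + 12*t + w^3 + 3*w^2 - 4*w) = w + 4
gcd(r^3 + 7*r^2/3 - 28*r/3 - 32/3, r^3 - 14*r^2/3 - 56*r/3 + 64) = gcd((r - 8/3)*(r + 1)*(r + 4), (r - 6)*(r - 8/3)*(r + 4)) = r^2 + 4*r/3 - 32/3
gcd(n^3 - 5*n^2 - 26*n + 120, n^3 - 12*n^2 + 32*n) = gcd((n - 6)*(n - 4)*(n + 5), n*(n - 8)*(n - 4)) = n - 4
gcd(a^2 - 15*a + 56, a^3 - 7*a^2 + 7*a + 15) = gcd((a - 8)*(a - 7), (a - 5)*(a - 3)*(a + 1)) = 1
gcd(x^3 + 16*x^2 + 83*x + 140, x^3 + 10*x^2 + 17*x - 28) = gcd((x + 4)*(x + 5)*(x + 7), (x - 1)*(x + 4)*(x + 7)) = x^2 + 11*x + 28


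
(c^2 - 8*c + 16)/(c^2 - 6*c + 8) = (c - 4)/(c - 2)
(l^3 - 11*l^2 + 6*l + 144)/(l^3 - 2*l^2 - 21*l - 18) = (l - 8)/(l + 1)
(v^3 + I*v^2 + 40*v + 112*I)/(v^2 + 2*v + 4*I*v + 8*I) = (v^2 - 3*I*v + 28)/(v + 2)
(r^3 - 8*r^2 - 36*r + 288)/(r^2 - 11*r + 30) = (r^2 - 2*r - 48)/(r - 5)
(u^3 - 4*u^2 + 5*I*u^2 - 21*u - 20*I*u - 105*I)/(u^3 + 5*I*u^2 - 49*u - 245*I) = (u + 3)/(u + 7)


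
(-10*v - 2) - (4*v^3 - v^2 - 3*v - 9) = -4*v^3 + v^2 - 7*v + 7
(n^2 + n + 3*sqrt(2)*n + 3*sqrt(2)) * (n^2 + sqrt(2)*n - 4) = n^4 + n^3 + 4*sqrt(2)*n^3 + 2*n^2 + 4*sqrt(2)*n^2 - 12*sqrt(2)*n + 2*n - 12*sqrt(2)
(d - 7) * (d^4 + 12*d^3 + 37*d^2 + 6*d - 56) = d^5 + 5*d^4 - 47*d^3 - 253*d^2 - 98*d + 392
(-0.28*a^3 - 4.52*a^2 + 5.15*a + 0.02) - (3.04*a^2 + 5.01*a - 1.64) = -0.28*a^3 - 7.56*a^2 + 0.140000000000001*a + 1.66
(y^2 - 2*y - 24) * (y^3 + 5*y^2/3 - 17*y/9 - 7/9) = y^5 - y^4/3 - 263*y^3/9 - 37*y^2 + 422*y/9 + 56/3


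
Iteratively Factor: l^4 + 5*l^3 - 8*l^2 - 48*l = (l)*(l^3 + 5*l^2 - 8*l - 48) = l*(l - 3)*(l^2 + 8*l + 16) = l*(l - 3)*(l + 4)*(l + 4)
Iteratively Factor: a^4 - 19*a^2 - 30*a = (a - 5)*(a^3 + 5*a^2 + 6*a) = a*(a - 5)*(a^2 + 5*a + 6) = a*(a - 5)*(a + 3)*(a + 2)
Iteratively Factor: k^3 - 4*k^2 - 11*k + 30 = (k + 3)*(k^2 - 7*k + 10) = (k - 2)*(k + 3)*(k - 5)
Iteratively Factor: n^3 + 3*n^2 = (n + 3)*(n^2) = n*(n + 3)*(n)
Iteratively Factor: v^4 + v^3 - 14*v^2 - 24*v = (v)*(v^3 + v^2 - 14*v - 24) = v*(v + 3)*(v^2 - 2*v - 8) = v*(v - 4)*(v + 3)*(v + 2)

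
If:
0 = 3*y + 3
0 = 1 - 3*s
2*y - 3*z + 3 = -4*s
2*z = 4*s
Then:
No Solution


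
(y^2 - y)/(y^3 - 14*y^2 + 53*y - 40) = y/(y^2 - 13*y + 40)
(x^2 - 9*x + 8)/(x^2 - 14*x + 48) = (x - 1)/(x - 6)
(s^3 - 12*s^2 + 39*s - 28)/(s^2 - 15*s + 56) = (s^2 - 5*s + 4)/(s - 8)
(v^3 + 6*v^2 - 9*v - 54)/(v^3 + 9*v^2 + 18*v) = (v - 3)/v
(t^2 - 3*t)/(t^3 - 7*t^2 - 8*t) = (3 - t)/(-t^2 + 7*t + 8)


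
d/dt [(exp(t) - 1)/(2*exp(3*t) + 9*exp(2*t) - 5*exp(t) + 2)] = ((1 - exp(t))*(6*exp(2*t) + 18*exp(t) - 5) + 2*exp(3*t) + 9*exp(2*t) - 5*exp(t) + 2)*exp(t)/(2*exp(3*t) + 9*exp(2*t) - 5*exp(t) + 2)^2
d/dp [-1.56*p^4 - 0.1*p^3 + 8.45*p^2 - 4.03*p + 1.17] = -6.24*p^3 - 0.3*p^2 + 16.9*p - 4.03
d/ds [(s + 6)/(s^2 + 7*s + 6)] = -1/(s^2 + 2*s + 1)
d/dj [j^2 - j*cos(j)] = j*sin(j) + 2*j - cos(j)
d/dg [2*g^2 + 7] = 4*g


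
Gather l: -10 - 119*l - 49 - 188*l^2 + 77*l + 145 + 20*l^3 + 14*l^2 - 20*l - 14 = 20*l^3 - 174*l^2 - 62*l + 72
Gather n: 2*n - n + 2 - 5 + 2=n - 1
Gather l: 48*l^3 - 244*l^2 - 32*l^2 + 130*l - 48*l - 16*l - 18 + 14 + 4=48*l^3 - 276*l^2 + 66*l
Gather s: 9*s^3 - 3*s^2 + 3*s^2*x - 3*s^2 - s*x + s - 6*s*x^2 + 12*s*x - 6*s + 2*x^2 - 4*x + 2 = 9*s^3 + s^2*(3*x - 6) + s*(-6*x^2 + 11*x - 5) + 2*x^2 - 4*x + 2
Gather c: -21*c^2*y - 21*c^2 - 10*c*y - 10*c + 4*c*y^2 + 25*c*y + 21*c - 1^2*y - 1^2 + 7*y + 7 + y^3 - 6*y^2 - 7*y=c^2*(-21*y - 21) + c*(4*y^2 + 15*y + 11) + y^3 - 6*y^2 - y + 6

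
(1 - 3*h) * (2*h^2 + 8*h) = -6*h^3 - 22*h^2 + 8*h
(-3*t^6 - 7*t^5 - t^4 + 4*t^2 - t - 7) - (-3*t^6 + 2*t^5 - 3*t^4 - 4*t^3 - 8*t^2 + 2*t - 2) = -9*t^5 + 2*t^4 + 4*t^3 + 12*t^2 - 3*t - 5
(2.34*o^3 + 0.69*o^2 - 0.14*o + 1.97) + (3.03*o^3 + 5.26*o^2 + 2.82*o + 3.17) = 5.37*o^3 + 5.95*o^2 + 2.68*o + 5.14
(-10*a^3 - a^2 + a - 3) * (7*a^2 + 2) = -70*a^5 - 7*a^4 - 13*a^3 - 23*a^2 + 2*a - 6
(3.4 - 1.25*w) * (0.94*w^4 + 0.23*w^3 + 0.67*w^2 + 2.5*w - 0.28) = -1.175*w^5 + 2.9085*w^4 - 0.0555*w^3 - 0.847*w^2 + 8.85*w - 0.952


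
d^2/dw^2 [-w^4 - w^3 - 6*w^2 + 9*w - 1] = -12*w^2 - 6*w - 12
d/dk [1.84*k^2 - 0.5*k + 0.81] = 3.68*k - 0.5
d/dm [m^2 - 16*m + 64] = 2*m - 16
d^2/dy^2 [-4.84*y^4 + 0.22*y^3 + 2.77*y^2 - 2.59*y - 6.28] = -58.08*y^2 + 1.32*y + 5.54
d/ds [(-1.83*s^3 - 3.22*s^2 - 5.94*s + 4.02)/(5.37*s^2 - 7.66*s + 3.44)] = (-9.8271*s^4 + 28.0356*s^3 + 37.6774*s^2 - 65.3284*s + 10.3596)/(28.8369*s^4 - 82.2684*s^3 + 95.6212*s^2 - 52.7008*s + 11.8336)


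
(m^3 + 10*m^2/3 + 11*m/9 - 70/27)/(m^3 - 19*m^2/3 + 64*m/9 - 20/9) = (9*m^2 + 36*m + 35)/(3*(3*m^2 - 17*m + 10))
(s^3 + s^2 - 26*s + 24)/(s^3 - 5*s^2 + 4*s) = (s + 6)/s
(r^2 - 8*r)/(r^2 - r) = (r - 8)/(r - 1)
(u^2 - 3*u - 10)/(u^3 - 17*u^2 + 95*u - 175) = (u + 2)/(u^2 - 12*u + 35)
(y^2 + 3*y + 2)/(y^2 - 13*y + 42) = (y^2 + 3*y + 2)/(y^2 - 13*y + 42)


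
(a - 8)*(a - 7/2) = a^2 - 23*a/2 + 28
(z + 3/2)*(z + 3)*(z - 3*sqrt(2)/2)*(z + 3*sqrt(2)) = z^4 + 3*sqrt(2)*z^3/2 + 9*z^3/2 - 9*z^2/2 + 27*sqrt(2)*z^2/4 - 81*z/2 + 27*sqrt(2)*z/4 - 81/2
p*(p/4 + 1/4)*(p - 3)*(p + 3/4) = p^4/4 - 5*p^3/16 - 9*p^2/8 - 9*p/16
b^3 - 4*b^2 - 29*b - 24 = (b - 8)*(b + 1)*(b + 3)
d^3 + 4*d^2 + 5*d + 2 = (d + 1)^2*(d + 2)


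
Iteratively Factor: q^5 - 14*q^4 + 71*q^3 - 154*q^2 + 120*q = (q - 2)*(q^4 - 12*q^3 + 47*q^2 - 60*q) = (q - 5)*(q - 2)*(q^3 - 7*q^2 + 12*q) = q*(q - 5)*(q - 2)*(q^2 - 7*q + 12) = q*(q - 5)*(q - 3)*(q - 2)*(q - 4)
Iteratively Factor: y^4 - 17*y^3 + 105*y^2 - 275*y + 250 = (y - 5)*(y^3 - 12*y^2 + 45*y - 50) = (y - 5)*(y - 2)*(y^2 - 10*y + 25) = (y - 5)^2*(y - 2)*(y - 5)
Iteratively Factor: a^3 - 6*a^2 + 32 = (a + 2)*(a^2 - 8*a + 16) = (a - 4)*(a + 2)*(a - 4)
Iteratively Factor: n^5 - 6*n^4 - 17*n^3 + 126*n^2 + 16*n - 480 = (n - 3)*(n^4 - 3*n^3 - 26*n^2 + 48*n + 160) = (n - 3)*(n + 4)*(n^3 - 7*n^2 + 2*n + 40) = (n - 5)*(n - 3)*(n + 4)*(n^2 - 2*n - 8) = (n - 5)*(n - 4)*(n - 3)*(n + 4)*(n + 2)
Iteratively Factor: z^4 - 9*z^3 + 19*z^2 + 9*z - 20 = (z - 4)*(z^3 - 5*z^2 - z + 5) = (z - 4)*(z + 1)*(z^2 - 6*z + 5) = (z - 4)*(z - 1)*(z + 1)*(z - 5)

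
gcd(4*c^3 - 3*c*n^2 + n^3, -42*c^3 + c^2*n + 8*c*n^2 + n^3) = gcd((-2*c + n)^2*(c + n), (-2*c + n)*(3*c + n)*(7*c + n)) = 2*c - n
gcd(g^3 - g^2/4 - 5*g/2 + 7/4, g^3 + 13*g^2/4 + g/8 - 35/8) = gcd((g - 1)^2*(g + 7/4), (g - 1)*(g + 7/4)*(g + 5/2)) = g^2 + 3*g/4 - 7/4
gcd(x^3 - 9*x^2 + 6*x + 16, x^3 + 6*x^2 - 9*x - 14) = x^2 - x - 2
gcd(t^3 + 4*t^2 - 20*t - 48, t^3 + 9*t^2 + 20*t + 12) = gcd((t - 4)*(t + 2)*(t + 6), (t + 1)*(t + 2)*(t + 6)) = t^2 + 8*t + 12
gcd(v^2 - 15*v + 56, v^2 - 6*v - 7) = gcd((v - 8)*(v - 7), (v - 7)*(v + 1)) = v - 7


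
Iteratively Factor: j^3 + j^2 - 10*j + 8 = (j - 2)*(j^2 + 3*j - 4) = (j - 2)*(j - 1)*(j + 4)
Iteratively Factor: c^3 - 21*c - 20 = (c + 4)*(c^2 - 4*c - 5) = (c + 1)*(c + 4)*(c - 5)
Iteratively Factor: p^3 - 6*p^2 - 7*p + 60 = (p - 5)*(p^2 - p - 12) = (p - 5)*(p - 4)*(p + 3)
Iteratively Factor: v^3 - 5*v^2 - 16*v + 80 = (v - 4)*(v^2 - v - 20) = (v - 5)*(v - 4)*(v + 4)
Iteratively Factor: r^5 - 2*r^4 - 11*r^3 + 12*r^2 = (r - 1)*(r^4 - r^3 - 12*r^2) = (r - 1)*(r + 3)*(r^3 - 4*r^2) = r*(r - 1)*(r + 3)*(r^2 - 4*r) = r*(r - 4)*(r - 1)*(r + 3)*(r)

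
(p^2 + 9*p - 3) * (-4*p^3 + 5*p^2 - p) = -4*p^5 - 31*p^4 + 56*p^3 - 24*p^2 + 3*p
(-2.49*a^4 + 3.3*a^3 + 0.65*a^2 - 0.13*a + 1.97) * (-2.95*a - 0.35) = 7.3455*a^5 - 8.8635*a^4 - 3.0725*a^3 + 0.156*a^2 - 5.766*a - 0.6895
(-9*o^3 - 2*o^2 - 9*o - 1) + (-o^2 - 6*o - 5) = -9*o^3 - 3*o^2 - 15*o - 6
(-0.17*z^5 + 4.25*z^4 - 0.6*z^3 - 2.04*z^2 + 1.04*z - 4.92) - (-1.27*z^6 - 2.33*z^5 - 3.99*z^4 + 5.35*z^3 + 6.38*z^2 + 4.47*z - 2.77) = 1.27*z^6 + 2.16*z^5 + 8.24*z^4 - 5.95*z^3 - 8.42*z^2 - 3.43*z - 2.15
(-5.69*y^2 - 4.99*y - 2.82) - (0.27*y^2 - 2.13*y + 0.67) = -5.96*y^2 - 2.86*y - 3.49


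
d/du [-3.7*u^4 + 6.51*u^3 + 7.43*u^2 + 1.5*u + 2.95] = -14.8*u^3 + 19.53*u^2 + 14.86*u + 1.5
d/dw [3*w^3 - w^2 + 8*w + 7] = 9*w^2 - 2*w + 8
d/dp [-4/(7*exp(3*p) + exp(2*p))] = 4*(21*exp(p) + 2)*exp(-2*p)/(7*exp(p) + 1)^2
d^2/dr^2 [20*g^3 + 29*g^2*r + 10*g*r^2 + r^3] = 20*g + 6*r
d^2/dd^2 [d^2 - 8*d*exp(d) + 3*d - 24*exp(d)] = -8*d*exp(d) - 40*exp(d) + 2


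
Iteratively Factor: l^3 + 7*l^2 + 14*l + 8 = (l + 4)*(l^2 + 3*l + 2) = (l + 2)*(l + 4)*(l + 1)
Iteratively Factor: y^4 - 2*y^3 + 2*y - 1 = (y - 1)*(y^3 - y^2 - y + 1) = (y - 1)^2*(y^2 - 1) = (y - 1)^2*(y + 1)*(y - 1)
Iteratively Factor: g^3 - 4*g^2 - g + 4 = (g - 1)*(g^2 - 3*g - 4) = (g - 1)*(g + 1)*(g - 4)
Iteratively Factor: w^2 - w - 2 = (w + 1)*(w - 2)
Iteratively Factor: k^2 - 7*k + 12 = (k - 4)*(k - 3)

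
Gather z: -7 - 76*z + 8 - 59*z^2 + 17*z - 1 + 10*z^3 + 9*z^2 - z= 10*z^3 - 50*z^2 - 60*z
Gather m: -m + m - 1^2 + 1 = 0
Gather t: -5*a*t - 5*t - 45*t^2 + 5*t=-5*a*t - 45*t^2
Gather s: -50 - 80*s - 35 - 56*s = -136*s - 85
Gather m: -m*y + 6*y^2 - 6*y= -m*y + 6*y^2 - 6*y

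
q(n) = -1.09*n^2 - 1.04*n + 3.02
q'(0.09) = -1.24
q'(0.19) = -1.45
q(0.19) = 2.78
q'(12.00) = -27.20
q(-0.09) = 3.10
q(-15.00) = -226.63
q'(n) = -2.18*n - 1.04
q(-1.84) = 1.24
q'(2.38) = -6.23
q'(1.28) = -3.83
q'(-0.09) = -0.84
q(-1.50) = 2.13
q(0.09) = 2.92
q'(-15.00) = 31.66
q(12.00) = -166.42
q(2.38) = -5.63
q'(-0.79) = 0.68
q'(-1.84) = 2.97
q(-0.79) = 3.16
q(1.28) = -0.10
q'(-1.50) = 2.23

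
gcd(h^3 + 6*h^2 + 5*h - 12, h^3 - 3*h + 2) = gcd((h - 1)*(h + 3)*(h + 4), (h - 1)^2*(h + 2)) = h - 1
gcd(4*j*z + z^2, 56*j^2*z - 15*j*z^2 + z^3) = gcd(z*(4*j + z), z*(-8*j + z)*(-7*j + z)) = z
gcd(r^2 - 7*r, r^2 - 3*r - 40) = 1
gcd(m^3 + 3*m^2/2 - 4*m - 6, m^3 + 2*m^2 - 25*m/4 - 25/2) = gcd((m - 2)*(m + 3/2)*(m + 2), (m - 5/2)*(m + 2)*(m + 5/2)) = m + 2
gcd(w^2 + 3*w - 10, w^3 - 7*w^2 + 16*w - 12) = w - 2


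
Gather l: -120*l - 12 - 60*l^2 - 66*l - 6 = -60*l^2 - 186*l - 18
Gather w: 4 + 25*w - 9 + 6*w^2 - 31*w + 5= 6*w^2 - 6*w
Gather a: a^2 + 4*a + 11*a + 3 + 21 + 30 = a^2 + 15*a + 54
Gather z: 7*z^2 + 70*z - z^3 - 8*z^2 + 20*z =-z^3 - z^2 + 90*z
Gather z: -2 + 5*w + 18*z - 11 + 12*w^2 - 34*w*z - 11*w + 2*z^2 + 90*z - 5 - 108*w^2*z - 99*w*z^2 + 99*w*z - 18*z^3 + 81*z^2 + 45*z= 12*w^2 - 6*w - 18*z^3 + z^2*(83 - 99*w) + z*(-108*w^2 + 65*w + 153) - 18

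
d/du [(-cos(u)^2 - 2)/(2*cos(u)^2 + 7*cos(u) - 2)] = (7*cos(u)^2 - 12*cos(u) - 14)*sin(u)/(7*cos(u) + cos(2*u) - 1)^2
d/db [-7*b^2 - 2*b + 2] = -14*b - 2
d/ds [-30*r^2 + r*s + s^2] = r + 2*s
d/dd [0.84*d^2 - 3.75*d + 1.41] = 1.68*d - 3.75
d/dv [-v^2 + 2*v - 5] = 2 - 2*v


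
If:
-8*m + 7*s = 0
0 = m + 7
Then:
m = -7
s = -8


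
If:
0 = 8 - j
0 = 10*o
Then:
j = 8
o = 0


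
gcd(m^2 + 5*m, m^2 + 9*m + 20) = m + 5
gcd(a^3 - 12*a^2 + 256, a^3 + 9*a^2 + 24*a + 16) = a + 4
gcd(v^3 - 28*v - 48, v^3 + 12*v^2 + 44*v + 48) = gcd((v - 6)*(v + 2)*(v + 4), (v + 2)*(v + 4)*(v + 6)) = v^2 + 6*v + 8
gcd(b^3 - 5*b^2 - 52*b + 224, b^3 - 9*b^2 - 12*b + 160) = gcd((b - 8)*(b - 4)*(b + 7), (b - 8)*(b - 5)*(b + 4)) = b - 8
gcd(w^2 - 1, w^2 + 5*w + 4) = w + 1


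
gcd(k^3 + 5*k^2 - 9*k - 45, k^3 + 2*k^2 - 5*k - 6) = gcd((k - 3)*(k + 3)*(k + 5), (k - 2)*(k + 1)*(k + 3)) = k + 3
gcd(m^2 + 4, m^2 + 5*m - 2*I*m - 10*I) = m - 2*I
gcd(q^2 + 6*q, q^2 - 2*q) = q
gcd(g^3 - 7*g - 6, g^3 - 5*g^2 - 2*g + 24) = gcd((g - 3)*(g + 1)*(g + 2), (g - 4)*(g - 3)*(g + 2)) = g^2 - g - 6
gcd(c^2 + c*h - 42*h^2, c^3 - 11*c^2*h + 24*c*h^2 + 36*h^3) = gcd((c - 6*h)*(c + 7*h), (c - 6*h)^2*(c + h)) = c - 6*h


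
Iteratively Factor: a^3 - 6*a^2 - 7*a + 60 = (a + 3)*(a^2 - 9*a + 20) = (a - 5)*(a + 3)*(a - 4)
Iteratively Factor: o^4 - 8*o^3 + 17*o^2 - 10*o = (o - 5)*(o^3 - 3*o^2 + 2*o) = (o - 5)*(o - 2)*(o^2 - o) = (o - 5)*(o - 2)*(o - 1)*(o)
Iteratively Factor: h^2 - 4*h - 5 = (h - 5)*(h + 1)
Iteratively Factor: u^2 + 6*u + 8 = (u + 2)*(u + 4)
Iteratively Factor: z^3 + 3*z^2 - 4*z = (z - 1)*(z^2 + 4*z) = (z - 1)*(z + 4)*(z)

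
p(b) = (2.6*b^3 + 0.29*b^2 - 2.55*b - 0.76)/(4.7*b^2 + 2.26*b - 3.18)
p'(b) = (-9.4*b - 2.26)*(2.6*b^3 + 0.29*b^2 - 2.55*b - 0.76)/(4.7*b^2 + 2.26*b - 3.18)^2 + (7.8*b^2 + 0.58*b - 2.55)/(4.7*b^2 + 2.26*b - 3.18) = (12.22*b^4 + 11.752*b^3 - 12.1636*b^2 + 5.2996*b + 9.8266)/(22.09*b^4 + 21.244*b^3 - 24.7844*b^2 - 14.3736*b + 10.1124)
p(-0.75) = -0.10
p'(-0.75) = -0.42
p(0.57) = 4.49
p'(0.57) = 92.91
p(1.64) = 0.55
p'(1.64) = 0.73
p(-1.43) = -1.29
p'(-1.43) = -0.58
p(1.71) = 0.60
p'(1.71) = 0.70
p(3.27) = 1.56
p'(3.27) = 0.57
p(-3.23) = -2.00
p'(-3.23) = 0.54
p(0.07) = 0.31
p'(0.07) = 1.13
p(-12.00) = -6.84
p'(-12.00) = 0.55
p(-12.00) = -6.84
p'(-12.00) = 0.55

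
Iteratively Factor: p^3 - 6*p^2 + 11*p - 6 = (p - 2)*(p^2 - 4*p + 3) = (p - 2)*(p - 1)*(p - 3)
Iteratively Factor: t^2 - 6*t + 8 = (t - 2)*(t - 4)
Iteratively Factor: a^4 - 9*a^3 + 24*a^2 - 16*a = (a - 4)*(a^3 - 5*a^2 + 4*a) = (a - 4)*(a - 1)*(a^2 - 4*a) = (a - 4)^2*(a - 1)*(a)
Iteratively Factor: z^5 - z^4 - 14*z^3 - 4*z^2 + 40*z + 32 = (z + 1)*(z^4 - 2*z^3 - 12*z^2 + 8*z + 32) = (z + 1)*(z + 2)*(z^3 - 4*z^2 - 4*z + 16) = (z - 4)*(z + 1)*(z + 2)*(z^2 - 4) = (z - 4)*(z - 2)*(z + 1)*(z + 2)*(z + 2)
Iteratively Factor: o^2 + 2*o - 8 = (o - 2)*(o + 4)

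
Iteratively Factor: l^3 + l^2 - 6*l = (l + 3)*(l^2 - 2*l) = l*(l + 3)*(l - 2)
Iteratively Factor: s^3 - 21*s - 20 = (s + 4)*(s^2 - 4*s - 5) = (s + 1)*(s + 4)*(s - 5)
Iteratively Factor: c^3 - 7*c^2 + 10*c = (c)*(c^2 - 7*c + 10) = c*(c - 2)*(c - 5)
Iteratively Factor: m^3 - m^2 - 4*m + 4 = (m - 2)*(m^2 + m - 2) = (m - 2)*(m + 2)*(m - 1)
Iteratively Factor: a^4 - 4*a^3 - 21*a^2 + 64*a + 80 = (a + 1)*(a^3 - 5*a^2 - 16*a + 80) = (a - 5)*(a + 1)*(a^2 - 16) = (a - 5)*(a + 1)*(a + 4)*(a - 4)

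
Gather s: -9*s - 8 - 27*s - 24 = -36*s - 32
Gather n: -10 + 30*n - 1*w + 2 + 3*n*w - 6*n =n*(3*w + 24) - w - 8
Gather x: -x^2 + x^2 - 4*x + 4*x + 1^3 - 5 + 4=0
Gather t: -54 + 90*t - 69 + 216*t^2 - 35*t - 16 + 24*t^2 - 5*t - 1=240*t^2 + 50*t - 140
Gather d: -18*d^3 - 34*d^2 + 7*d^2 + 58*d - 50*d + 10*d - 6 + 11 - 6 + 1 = -18*d^3 - 27*d^2 + 18*d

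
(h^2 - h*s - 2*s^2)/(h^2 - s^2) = (-h + 2*s)/(-h + s)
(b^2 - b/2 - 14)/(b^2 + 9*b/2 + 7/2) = (b - 4)/(b + 1)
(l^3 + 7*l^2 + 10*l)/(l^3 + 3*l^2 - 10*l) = (l + 2)/(l - 2)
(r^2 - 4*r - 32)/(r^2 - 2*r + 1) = (r^2 - 4*r - 32)/(r^2 - 2*r + 1)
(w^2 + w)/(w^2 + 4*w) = (w + 1)/(w + 4)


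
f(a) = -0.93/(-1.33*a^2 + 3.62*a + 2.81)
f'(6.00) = -0.02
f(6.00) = 0.04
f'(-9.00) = 0.00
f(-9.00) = 0.01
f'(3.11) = -2.98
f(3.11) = -0.77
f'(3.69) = -1.53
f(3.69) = 0.48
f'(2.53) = -0.24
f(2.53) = -0.27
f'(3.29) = -45.53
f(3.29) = -2.87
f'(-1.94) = 0.10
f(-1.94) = 0.10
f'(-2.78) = 0.03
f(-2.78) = 0.05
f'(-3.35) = 0.02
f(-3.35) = 0.04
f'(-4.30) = 0.01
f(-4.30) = 0.02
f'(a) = -0.93*(2.66*a - 3.62)/(-1.33*a^2 + 3.62*a + 2.81)^2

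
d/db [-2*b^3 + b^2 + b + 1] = -6*b^2 + 2*b + 1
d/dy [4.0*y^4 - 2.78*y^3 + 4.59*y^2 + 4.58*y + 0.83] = 16.0*y^3 - 8.34*y^2 + 9.18*y + 4.58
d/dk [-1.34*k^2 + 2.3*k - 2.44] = 2.3 - 2.68*k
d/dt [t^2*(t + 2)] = t*(3*t + 4)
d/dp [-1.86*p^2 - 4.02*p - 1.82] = -3.72*p - 4.02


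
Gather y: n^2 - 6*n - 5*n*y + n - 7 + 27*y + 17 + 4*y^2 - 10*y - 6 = n^2 - 5*n + 4*y^2 + y*(17 - 5*n) + 4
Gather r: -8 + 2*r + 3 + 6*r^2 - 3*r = 6*r^2 - r - 5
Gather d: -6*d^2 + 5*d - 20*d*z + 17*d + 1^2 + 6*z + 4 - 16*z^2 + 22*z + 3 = -6*d^2 + d*(22 - 20*z) - 16*z^2 + 28*z + 8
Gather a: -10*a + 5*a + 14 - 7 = 7 - 5*a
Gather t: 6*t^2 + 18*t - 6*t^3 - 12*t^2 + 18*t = -6*t^3 - 6*t^2 + 36*t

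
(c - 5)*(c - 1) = c^2 - 6*c + 5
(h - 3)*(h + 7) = h^2 + 4*h - 21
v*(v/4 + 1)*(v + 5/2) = v^3/4 + 13*v^2/8 + 5*v/2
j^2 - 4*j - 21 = (j - 7)*(j + 3)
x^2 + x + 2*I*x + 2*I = (x + 1)*(x + 2*I)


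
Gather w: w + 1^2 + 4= w + 5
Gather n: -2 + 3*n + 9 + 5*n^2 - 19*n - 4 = 5*n^2 - 16*n + 3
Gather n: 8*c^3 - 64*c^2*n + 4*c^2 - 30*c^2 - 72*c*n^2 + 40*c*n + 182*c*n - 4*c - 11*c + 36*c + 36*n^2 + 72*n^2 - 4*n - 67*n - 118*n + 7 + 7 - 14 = 8*c^3 - 26*c^2 + 21*c + n^2*(108 - 72*c) + n*(-64*c^2 + 222*c - 189)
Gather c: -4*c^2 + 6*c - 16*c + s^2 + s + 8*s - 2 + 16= -4*c^2 - 10*c + s^2 + 9*s + 14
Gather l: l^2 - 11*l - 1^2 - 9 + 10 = l^2 - 11*l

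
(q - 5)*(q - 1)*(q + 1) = q^3 - 5*q^2 - q + 5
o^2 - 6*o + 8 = (o - 4)*(o - 2)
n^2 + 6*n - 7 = (n - 1)*(n + 7)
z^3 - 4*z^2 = z^2*(z - 4)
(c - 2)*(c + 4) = c^2 + 2*c - 8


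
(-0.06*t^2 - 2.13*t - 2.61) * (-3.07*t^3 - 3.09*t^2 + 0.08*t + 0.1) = 0.1842*t^5 + 6.7245*t^4 + 14.5896*t^3 + 7.8885*t^2 - 0.4218*t - 0.261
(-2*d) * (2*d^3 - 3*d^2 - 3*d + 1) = -4*d^4 + 6*d^3 + 6*d^2 - 2*d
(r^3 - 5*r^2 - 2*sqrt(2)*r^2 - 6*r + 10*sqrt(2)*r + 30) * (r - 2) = r^4 - 7*r^3 - 2*sqrt(2)*r^3 + 4*r^2 + 14*sqrt(2)*r^2 - 20*sqrt(2)*r + 42*r - 60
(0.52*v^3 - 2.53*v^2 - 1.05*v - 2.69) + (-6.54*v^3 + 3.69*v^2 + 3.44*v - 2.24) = -6.02*v^3 + 1.16*v^2 + 2.39*v - 4.93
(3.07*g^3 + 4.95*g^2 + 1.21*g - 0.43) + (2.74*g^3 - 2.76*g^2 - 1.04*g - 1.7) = 5.81*g^3 + 2.19*g^2 + 0.17*g - 2.13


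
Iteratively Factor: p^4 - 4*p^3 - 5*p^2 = (p)*(p^3 - 4*p^2 - 5*p) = p*(p - 5)*(p^2 + p) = p^2*(p - 5)*(p + 1)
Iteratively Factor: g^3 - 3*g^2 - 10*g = (g - 5)*(g^2 + 2*g) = (g - 5)*(g + 2)*(g)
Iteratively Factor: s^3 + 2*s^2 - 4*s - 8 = (s - 2)*(s^2 + 4*s + 4) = (s - 2)*(s + 2)*(s + 2)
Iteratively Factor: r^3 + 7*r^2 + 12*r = (r + 4)*(r^2 + 3*r) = (r + 3)*(r + 4)*(r)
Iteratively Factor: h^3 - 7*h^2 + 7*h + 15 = (h - 3)*(h^2 - 4*h - 5) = (h - 5)*(h - 3)*(h + 1)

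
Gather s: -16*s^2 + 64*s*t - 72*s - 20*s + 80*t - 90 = -16*s^2 + s*(64*t - 92) + 80*t - 90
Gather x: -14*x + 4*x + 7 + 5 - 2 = 10 - 10*x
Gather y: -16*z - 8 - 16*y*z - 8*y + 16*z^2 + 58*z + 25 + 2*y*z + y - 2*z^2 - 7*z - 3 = y*(-14*z - 7) + 14*z^2 + 35*z + 14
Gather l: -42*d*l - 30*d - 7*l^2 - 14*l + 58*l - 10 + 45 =-30*d - 7*l^2 + l*(44 - 42*d) + 35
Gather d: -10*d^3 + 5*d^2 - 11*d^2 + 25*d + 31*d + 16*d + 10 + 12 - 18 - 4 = -10*d^3 - 6*d^2 + 72*d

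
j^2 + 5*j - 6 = (j - 1)*(j + 6)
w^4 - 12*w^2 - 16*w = w*(w - 4)*(w + 2)^2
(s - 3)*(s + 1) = s^2 - 2*s - 3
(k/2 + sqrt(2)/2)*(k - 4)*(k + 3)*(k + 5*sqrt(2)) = k^4/2 - k^3/2 + 3*sqrt(2)*k^3 - 3*sqrt(2)*k^2 - k^2 - 36*sqrt(2)*k - 5*k - 60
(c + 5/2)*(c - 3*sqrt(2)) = c^2 - 3*sqrt(2)*c + 5*c/2 - 15*sqrt(2)/2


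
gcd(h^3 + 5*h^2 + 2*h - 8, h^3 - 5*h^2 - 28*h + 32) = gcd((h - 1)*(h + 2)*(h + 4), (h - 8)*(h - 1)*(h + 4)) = h^2 + 3*h - 4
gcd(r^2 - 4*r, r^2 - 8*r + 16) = r - 4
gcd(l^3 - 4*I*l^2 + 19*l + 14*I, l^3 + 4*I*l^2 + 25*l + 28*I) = l + I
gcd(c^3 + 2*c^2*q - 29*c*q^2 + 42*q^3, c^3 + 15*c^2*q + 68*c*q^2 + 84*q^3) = c + 7*q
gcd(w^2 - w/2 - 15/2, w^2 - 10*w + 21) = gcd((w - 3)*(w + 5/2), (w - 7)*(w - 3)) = w - 3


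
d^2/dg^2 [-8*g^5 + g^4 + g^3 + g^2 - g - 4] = -160*g^3 + 12*g^2 + 6*g + 2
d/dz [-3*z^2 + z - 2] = 1 - 6*z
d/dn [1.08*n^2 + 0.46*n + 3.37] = 2.16*n + 0.46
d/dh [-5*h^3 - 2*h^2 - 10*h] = -15*h^2 - 4*h - 10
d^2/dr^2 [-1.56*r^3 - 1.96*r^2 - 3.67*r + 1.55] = -9.36*r - 3.92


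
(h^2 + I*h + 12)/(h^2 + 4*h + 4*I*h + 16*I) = (h - 3*I)/(h + 4)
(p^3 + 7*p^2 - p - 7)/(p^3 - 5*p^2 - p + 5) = (p + 7)/(p - 5)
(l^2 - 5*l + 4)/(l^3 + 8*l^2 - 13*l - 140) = (l - 1)/(l^2 + 12*l + 35)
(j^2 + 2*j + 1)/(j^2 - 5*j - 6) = (j + 1)/(j - 6)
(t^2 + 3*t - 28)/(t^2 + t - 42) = (t - 4)/(t - 6)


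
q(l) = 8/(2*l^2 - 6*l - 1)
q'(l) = 8*(6 - 4*l)/(2*l^2 - 6*l - 1)^2 = 16*(3 - 2*l)/(-2*l^2 + 6*l + 1)^2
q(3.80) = 1.57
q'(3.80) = -2.85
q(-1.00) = 1.14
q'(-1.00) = 1.63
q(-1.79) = 0.50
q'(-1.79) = 0.40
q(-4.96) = 0.10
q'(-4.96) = 0.03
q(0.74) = -1.84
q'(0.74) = 1.29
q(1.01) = -1.59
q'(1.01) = 0.62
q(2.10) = -1.67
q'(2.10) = -0.84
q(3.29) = 8.81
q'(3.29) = -69.44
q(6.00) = 0.23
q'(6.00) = -0.12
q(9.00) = 0.07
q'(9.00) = -0.02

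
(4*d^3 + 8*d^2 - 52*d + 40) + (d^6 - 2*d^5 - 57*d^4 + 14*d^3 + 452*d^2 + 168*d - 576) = d^6 - 2*d^5 - 57*d^4 + 18*d^3 + 460*d^2 + 116*d - 536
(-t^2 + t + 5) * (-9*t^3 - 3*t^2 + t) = 9*t^5 - 6*t^4 - 49*t^3 - 14*t^2 + 5*t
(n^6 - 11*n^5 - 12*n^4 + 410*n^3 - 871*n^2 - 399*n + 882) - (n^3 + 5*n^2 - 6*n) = n^6 - 11*n^5 - 12*n^4 + 409*n^3 - 876*n^2 - 393*n + 882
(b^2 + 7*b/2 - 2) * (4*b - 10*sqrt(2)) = 4*b^3 - 10*sqrt(2)*b^2 + 14*b^2 - 35*sqrt(2)*b - 8*b + 20*sqrt(2)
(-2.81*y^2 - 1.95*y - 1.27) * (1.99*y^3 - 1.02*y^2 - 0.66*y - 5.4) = -5.5919*y^5 - 1.0143*y^4 + 1.3163*y^3 + 17.7564*y^2 + 11.3682*y + 6.858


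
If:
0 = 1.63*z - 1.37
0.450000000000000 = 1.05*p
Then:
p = 0.43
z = 0.84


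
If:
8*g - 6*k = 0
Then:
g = 3*k/4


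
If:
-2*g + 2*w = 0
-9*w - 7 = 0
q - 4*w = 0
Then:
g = -7/9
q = -28/9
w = -7/9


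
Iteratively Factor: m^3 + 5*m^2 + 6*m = (m + 3)*(m^2 + 2*m) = (m + 2)*(m + 3)*(m)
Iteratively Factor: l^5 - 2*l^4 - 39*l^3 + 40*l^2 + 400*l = (l + 4)*(l^4 - 6*l^3 - 15*l^2 + 100*l) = (l + 4)^2*(l^3 - 10*l^2 + 25*l) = (l - 5)*(l + 4)^2*(l^2 - 5*l) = (l - 5)^2*(l + 4)^2*(l)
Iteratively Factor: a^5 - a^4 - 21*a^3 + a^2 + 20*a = (a - 5)*(a^4 + 4*a^3 - a^2 - 4*a) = a*(a - 5)*(a^3 + 4*a^2 - a - 4) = a*(a - 5)*(a - 1)*(a^2 + 5*a + 4) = a*(a - 5)*(a - 1)*(a + 1)*(a + 4)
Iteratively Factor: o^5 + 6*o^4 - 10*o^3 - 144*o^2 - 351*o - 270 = (o + 3)*(o^4 + 3*o^3 - 19*o^2 - 87*o - 90) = (o + 3)^2*(o^3 - 19*o - 30) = (o + 2)*(o + 3)^2*(o^2 - 2*o - 15) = (o - 5)*(o + 2)*(o + 3)^2*(o + 3)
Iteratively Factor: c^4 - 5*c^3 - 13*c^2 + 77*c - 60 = (c - 3)*(c^3 - 2*c^2 - 19*c + 20) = (c - 3)*(c - 1)*(c^2 - c - 20) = (c - 5)*(c - 3)*(c - 1)*(c + 4)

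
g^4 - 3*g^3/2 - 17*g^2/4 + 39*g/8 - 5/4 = (g - 5/2)*(g - 1/2)^2*(g + 2)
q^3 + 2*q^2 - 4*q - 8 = (q - 2)*(q + 2)^2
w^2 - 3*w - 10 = (w - 5)*(w + 2)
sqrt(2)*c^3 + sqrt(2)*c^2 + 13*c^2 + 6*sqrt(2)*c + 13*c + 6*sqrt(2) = (c + 1)*(c + 6*sqrt(2))*(sqrt(2)*c + 1)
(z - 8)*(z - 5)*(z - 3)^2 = z^4 - 19*z^3 + 127*z^2 - 357*z + 360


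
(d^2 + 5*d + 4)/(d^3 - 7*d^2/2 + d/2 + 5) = 2*(d + 4)/(2*d^2 - 9*d + 10)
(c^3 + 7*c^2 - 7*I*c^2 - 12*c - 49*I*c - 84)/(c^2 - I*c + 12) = (c^2 + c*(7 - 3*I) - 21*I)/(c + 3*I)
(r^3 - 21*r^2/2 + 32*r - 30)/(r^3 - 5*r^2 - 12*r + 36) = (r - 5/2)/(r + 3)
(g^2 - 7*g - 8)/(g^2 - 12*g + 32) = (g + 1)/(g - 4)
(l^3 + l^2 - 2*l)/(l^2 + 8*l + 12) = l*(l - 1)/(l + 6)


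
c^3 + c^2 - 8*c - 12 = (c - 3)*(c + 2)^2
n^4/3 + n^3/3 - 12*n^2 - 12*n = n*(n/3 + 1/3)*(n - 6)*(n + 6)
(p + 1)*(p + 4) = p^2 + 5*p + 4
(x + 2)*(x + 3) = x^2 + 5*x + 6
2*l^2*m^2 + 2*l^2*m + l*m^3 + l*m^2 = m*(2*l + m)*(l*m + l)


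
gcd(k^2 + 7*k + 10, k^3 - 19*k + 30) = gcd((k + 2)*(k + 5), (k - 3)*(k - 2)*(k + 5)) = k + 5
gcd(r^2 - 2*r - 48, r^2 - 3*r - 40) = r - 8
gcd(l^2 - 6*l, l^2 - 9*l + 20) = 1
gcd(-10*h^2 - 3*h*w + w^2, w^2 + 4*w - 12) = 1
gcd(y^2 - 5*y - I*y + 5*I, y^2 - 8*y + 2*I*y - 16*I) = 1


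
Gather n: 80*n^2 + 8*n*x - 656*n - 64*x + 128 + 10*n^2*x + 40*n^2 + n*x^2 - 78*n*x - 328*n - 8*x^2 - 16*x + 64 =n^2*(10*x + 120) + n*(x^2 - 70*x - 984) - 8*x^2 - 80*x + 192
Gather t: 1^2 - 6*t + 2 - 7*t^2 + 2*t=-7*t^2 - 4*t + 3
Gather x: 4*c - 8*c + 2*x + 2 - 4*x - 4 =-4*c - 2*x - 2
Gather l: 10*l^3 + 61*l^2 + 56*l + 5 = 10*l^3 + 61*l^2 + 56*l + 5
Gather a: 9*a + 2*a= 11*a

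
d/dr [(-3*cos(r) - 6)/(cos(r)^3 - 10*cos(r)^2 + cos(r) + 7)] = 3*(77*cos(r)/2 + 2*cos(2*r) - cos(3*r)/2 + 7)*sin(r)/(cos(r)^3 - 10*cos(r)^2 + cos(r) + 7)^2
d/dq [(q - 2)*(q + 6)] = 2*q + 4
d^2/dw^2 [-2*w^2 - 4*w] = -4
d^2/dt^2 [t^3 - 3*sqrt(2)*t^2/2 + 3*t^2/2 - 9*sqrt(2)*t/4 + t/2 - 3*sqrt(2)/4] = 6*t - 3*sqrt(2) + 3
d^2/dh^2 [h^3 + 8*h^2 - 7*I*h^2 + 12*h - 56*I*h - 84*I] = 6*h + 16 - 14*I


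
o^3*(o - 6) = o^4 - 6*o^3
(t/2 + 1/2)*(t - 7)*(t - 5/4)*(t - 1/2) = t^4/2 - 31*t^3/8 + 33*t^2/16 + 17*t/4 - 35/16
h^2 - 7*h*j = h*(h - 7*j)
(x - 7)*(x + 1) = x^2 - 6*x - 7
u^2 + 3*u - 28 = (u - 4)*(u + 7)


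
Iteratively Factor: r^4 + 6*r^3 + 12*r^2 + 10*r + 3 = (r + 1)*(r^3 + 5*r^2 + 7*r + 3) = (r + 1)^2*(r^2 + 4*r + 3) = (r + 1)^2*(r + 3)*(r + 1)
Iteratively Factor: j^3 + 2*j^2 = (j)*(j^2 + 2*j) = j^2*(j + 2)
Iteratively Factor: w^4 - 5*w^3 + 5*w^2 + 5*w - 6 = (w + 1)*(w^3 - 6*w^2 + 11*w - 6) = (w - 2)*(w + 1)*(w^2 - 4*w + 3) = (w - 3)*(w - 2)*(w + 1)*(w - 1)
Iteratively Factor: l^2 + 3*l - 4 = (l + 4)*(l - 1)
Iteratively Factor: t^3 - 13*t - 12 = (t - 4)*(t^2 + 4*t + 3) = (t - 4)*(t + 1)*(t + 3)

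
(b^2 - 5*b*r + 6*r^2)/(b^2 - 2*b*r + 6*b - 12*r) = (b - 3*r)/(b + 6)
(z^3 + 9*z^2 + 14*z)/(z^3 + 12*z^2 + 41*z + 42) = z/(z + 3)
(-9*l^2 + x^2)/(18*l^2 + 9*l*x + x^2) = (-3*l + x)/(6*l + x)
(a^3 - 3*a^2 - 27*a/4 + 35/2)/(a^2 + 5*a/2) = a - 11/2 + 7/a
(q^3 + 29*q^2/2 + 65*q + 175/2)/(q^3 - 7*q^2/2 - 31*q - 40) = (q^2 + 12*q + 35)/(q^2 - 6*q - 16)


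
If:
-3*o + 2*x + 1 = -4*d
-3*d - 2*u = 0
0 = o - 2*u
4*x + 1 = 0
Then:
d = -1/26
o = 3/26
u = 3/52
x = -1/4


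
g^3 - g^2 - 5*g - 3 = (g - 3)*(g + 1)^2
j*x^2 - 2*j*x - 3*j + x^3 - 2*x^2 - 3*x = (j + x)*(x - 3)*(x + 1)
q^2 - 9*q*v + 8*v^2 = (q - 8*v)*(q - v)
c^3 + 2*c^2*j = c^2*(c + 2*j)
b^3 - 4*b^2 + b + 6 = (b - 3)*(b - 2)*(b + 1)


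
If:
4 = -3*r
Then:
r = -4/3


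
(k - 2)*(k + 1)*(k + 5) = k^3 + 4*k^2 - 7*k - 10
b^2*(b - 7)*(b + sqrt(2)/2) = b^4 - 7*b^3 + sqrt(2)*b^3/2 - 7*sqrt(2)*b^2/2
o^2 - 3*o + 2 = (o - 2)*(o - 1)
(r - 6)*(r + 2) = r^2 - 4*r - 12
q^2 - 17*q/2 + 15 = (q - 6)*(q - 5/2)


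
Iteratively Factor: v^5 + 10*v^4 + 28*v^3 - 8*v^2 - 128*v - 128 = (v + 2)*(v^4 + 8*v^3 + 12*v^2 - 32*v - 64) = (v - 2)*(v + 2)*(v^3 + 10*v^2 + 32*v + 32) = (v - 2)*(v + 2)*(v + 4)*(v^2 + 6*v + 8) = (v - 2)*(v + 2)^2*(v + 4)*(v + 4)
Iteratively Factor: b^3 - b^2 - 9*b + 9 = (b + 3)*(b^2 - 4*b + 3) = (b - 3)*(b + 3)*(b - 1)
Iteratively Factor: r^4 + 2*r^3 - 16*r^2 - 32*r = (r)*(r^3 + 2*r^2 - 16*r - 32) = r*(r + 2)*(r^2 - 16) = r*(r - 4)*(r + 2)*(r + 4)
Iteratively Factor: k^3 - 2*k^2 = (k)*(k^2 - 2*k) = k*(k - 2)*(k)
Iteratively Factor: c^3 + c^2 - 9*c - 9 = (c + 1)*(c^2 - 9) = (c - 3)*(c + 1)*(c + 3)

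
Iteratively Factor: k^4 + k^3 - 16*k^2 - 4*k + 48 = (k - 2)*(k^3 + 3*k^2 - 10*k - 24) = (k - 2)*(k + 2)*(k^2 + k - 12) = (k - 2)*(k + 2)*(k + 4)*(k - 3)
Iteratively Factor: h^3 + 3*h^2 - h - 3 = (h + 1)*(h^2 + 2*h - 3) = (h + 1)*(h + 3)*(h - 1)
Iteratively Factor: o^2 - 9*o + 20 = (o - 5)*(o - 4)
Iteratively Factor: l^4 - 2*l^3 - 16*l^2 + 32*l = (l + 4)*(l^3 - 6*l^2 + 8*l) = (l - 4)*(l + 4)*(l^2 - 2*l) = l*(l - 4)*(l + 4)*(l - 2)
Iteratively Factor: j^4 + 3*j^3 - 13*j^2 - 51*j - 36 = (j + 1)*(j^3 + 2*j^2 - 15*j - 36) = (j + 1)*(j + 3)*(j^2 - j - 12) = (j - 4)*(j + 1)*(j + 3)*(j + 3)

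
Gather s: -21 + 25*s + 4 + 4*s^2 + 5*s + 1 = 4*s^2 + 30*s - 16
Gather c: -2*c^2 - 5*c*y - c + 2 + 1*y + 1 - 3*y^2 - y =-2*c^2 + c*(-5*y - 1) - 3*y^2 + 3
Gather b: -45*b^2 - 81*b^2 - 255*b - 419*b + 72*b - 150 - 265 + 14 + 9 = -126*b^2 - 602*b - 392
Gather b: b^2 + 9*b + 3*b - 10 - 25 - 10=b^2 + 12*b - 45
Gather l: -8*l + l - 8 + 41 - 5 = 28 - 7*l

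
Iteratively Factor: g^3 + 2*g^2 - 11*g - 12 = (g - 3)*(g^2 + 5*g + 4) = (g - 3)*(g + 1)*(g + 4)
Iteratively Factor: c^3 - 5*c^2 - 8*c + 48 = (c + 3)*(c^2 - 8*c + 16) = (c - 4)*(c + 3)*(c - 4)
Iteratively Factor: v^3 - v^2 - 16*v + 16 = (v - 4)*(v^2 + 3*v - 4) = (v - 4)*(v + 4)*(v - 1)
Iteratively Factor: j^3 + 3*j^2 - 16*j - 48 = (j - 4)*(j^2 + 7*j + 12) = (j - 4)*(j + 4)*(j + 3)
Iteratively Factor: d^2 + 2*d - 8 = (d - 2)*(d + 4)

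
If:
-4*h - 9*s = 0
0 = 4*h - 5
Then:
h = 5/4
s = -5/9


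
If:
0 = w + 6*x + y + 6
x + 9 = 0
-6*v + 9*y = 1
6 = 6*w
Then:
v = 211/3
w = 1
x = -9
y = 47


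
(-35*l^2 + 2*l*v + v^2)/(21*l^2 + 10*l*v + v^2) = (-5*l + v)/(3*l + v)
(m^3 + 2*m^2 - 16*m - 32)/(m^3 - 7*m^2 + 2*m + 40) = (m + 4)/(m - 5)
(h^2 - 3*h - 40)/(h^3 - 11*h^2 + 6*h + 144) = (h + 5)/(h^2 - 3*h - 18)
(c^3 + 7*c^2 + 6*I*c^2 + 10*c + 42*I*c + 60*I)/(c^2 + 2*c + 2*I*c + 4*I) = (c^2 + c*(5 + 6*I) + 30*I)/(c + 2*I)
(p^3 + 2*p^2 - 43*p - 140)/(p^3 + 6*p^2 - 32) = (p^2 - 2*p - 35)/(p^2 + 2*p - 8)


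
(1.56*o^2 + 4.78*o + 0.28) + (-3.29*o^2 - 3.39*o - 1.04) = -1.73*o^2 + 1.39*o - 0.76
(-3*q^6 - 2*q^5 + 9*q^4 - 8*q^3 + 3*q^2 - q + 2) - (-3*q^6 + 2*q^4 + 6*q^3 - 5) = -2*q^5 + 7*q^4 - 14*q^3 + 3*q^2 - q + 7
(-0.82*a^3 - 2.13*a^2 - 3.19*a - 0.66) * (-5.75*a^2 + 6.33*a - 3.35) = 4.715*a^5 + 7.0569*a^4 + 7.6066*a^3 - 9.2622*a^2 + 6.5087*a + 2.211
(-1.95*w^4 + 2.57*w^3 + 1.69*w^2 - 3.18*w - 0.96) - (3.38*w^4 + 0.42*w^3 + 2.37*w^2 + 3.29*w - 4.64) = -5.33*w^4 + 2.15*w^3 - 0.68*w^2 - 6.47*w + 3.68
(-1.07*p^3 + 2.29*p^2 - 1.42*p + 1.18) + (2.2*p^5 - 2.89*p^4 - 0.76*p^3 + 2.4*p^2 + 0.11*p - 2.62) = 2.2*p^5 - 2.89*p^4 - 1.83*p^3 + 4.69*p^2 - 1.31*p - 1.44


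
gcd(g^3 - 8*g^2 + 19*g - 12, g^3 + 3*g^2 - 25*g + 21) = g^2 - 4*g + 3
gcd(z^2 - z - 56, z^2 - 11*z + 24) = z - 8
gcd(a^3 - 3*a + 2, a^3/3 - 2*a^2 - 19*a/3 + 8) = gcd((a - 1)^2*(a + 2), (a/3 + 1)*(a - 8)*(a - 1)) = a - 1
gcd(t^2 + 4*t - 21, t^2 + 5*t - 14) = t + 7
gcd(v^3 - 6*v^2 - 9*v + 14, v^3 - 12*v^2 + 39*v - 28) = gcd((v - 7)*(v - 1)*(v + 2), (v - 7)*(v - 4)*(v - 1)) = v^2 - 8*v + 7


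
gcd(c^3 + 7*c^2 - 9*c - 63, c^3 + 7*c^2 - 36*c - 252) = c + 7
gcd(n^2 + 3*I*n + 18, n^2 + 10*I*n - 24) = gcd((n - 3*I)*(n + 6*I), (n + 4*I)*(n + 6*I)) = n + 6*I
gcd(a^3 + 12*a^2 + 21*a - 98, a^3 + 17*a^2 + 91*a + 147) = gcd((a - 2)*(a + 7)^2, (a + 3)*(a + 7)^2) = a^2 + 14*a + 49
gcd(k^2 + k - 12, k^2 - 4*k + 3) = k - 3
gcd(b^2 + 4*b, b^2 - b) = b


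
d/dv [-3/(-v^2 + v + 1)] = 3*(1 - 2*v)/(-v^2 + v + 1)^2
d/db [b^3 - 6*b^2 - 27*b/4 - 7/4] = 3*b^2 - 12*b - 27/4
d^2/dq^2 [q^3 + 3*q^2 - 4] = 6*q + 6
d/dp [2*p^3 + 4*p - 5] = 6*p^2 + 4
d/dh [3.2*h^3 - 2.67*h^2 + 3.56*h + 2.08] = 9.6*h^2 - 5.34*h + 3.56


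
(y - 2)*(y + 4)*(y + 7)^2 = y^4 + 16*y^3 + 69*y^2 - 14*y - 392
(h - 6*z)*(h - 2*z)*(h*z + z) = h^3*z - 8*h^2*z^2 + h^2*z + 12*h*z^3 - 8*h*z^2 + 12*z^3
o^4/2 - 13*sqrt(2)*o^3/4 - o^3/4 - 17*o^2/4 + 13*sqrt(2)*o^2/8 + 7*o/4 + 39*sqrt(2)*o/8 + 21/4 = (o/2 + 1/2)*(o - 3/2)*(o - 7*sqrt(2))*(o + sqrt(2)/2)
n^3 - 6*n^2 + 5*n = n*(n - 5)*(n - 1)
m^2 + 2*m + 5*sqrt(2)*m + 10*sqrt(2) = (m + 2)*(m + 5*sqrt(2))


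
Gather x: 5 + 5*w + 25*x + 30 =5*w + 25*x + 35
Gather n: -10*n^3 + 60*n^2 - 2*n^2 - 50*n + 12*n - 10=-10*n^3 + 58*n^2 - 38*n - 10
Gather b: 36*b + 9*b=45*b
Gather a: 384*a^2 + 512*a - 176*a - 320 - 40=384*a^2 + 336*a - 360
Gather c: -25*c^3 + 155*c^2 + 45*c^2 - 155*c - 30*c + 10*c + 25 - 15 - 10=-25*c^3 + 200*c^2 - 175*c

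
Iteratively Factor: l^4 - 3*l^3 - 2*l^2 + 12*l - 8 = (l - 2)*(l^3 - l^2 - 4*l + 4) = (l - 2)*(l - 1)*(l^2 - 4) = (l - 2)*(l - 1)*(l + 2)*(l - 2)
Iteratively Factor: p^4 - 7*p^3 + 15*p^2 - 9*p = (p - 1)*(p^3 - 6*p^2 + 9*p) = p*(p - 1)*(p^2 - 6*p + 9) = p*(p - 3)*(p - 1)*(p - 3)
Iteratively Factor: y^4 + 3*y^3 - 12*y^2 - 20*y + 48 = (y + 4)*(y^3 - y^2 - 8*y + 12) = (y + 3)*(y + 4)*(y^2 - 4*y + 4) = (y - 2)*(y + 3)*(y + 4)*(y - 2)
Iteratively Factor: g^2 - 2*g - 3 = (g + 1)*(g - 3)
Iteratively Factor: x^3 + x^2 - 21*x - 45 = (x + 3)*(x^2 - 2*x - 15) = (x - 5)*(x + 3)*(x + 3)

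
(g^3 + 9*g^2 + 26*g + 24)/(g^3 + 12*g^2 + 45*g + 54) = (g^2 + 6*g + 8)/(g^2 + 9*g + 18)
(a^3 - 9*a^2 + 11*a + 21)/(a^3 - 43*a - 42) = (a - 3)/(a + 6)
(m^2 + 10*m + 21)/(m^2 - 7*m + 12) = (m^2 + 10*m + 21)/(m^2 - 7*m + 12)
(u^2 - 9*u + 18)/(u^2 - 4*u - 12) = (u - 3)/(u + 2)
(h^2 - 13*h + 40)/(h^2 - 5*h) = (h - 8)/h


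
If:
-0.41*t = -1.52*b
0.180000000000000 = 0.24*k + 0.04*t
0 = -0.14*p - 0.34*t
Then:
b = 0.269736842105263*t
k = 0.75 - 0.166666666666667*t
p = -2.42857142857143*t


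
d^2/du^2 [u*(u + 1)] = 2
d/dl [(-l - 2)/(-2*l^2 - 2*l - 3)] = (2*l^2 + 2*l - 2*(l + 2)*(2*l + 1) + 3)/(2*l^2 + 2*l + 3)^2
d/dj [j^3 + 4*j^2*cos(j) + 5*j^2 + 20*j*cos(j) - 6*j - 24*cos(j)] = -4*j^2*sin(j) + 3*j^2 - 20*j*sin(j) + 8*j*cos(j) + 10*j + 24*sin(j) + 20*cos(j) - 6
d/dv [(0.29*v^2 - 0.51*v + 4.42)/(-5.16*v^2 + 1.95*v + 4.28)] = (-2.0661*v^2 + 48.0968*v - 10.8018)/(26.6256*v^4 - 20.124*v^3 - 40.3671*v^2 + 16.692*v + 18.3184)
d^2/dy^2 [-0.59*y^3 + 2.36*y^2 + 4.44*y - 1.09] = 4.72 - 3.54*y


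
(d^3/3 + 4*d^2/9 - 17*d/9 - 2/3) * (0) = 0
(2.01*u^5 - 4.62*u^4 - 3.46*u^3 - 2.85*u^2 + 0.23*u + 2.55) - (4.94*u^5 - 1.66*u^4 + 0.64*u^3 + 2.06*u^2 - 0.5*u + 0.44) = -2.93*u^5 - 2.96*u^4 - 4.1*u^3 - 4.91*u^2 + 0.73*u + 2.11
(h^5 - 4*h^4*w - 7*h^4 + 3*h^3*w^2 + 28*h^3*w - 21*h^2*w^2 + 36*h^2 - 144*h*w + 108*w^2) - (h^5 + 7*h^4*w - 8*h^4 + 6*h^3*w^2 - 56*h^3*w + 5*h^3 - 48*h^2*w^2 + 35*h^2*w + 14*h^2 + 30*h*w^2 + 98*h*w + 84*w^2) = -11*h^4*w + h^4 - 3*h^3*w^2 + 84*h^3*w - 5*h^3 + 27*h^2*w^2 - 35*h^2*w + 22*h^2 - 30*h*w^2 - 242*h*w + 24*w^2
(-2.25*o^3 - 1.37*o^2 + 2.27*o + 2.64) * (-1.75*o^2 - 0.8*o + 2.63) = 3.9375*o^5 + 4.1975*o^4 - 8.794*o^3 - 10.0391*o^2 + 3.8581*o + 6.9432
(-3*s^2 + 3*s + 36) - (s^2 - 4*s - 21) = -4*s^2 + 7*s + 57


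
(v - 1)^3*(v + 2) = v^4 - v^3 - 3*v^2 + 5*v - 2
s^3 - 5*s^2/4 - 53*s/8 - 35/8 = (s - 7/2)*(s + 1)*(s + 5/4)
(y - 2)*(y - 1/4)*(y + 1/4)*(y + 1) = y^4 - y^3 - 33*y^2/16 + y/16 + 1/8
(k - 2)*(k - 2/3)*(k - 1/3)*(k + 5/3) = k^4 - 4*k^3/3 - 25*k^2/9 + 88*k/27 - 20/27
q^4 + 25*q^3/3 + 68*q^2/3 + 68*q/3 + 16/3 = (q + 1/3)*(q + 2)^2*(q + 4)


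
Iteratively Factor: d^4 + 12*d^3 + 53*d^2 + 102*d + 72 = (d + 4)*(d^3 + 8*d^2 + 21*d + 18) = (d + 2)*(d + 4)*(d^2 + 6*d + 9) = (d + 2)*(d + 3)*(d + 4)*(d + 3)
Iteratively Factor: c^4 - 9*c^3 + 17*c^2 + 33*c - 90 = (c - 5)*(c^3 - 4*c^2 - 3*c + 18) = (c - 5)*(c - 3)*(c^2 - c - 6) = (c - 5)*(c - 3)^2*(c + 2)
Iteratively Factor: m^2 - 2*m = (m)*(m - 2)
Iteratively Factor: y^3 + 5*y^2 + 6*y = (y)*(y^2 + 5*y + 6) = y*(y + 3)*(y + 2)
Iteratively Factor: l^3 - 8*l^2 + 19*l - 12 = (l - 1)*(l^2 - 7*l + 12) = (l - 3)*(l - 1)*(l - 4)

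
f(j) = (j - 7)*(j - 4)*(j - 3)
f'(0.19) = 55.79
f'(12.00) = 157.00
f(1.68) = -16.29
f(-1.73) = -236.61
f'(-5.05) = 278.91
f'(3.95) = -2.79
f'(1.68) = 22.43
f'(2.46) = 10.27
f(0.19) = -72.91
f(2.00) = -10.00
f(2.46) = -3.78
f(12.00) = 360.00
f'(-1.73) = 118.42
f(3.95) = 0.14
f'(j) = (j - 7)*(j - 4) + (j - 7)*(j - 3) + (j - 4)*(j - 3) = 3*j^2 - 28*j + 61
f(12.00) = 360.00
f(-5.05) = -877.87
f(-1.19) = -178.10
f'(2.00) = 17.00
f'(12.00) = 157.00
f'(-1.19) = 98.57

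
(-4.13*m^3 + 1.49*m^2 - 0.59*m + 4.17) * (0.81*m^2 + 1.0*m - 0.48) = -3.3453*m^5 - 2.9231*m^4 + 2.9945*m^3 + 2.0725*m^2 + 4.4532*m - 2.0016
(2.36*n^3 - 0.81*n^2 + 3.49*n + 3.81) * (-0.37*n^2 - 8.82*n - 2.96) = -0.8732*n^5 - 20.5155*n^4 - 1.1327*n^3 - 29.7939*n^2 - 43.9346*n - 11.2776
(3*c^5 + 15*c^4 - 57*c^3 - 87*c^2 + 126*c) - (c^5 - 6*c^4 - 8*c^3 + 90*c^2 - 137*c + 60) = 2*c^5 + 21*c^4 - 49*c^3 - 177*c^2 + 263*c - 60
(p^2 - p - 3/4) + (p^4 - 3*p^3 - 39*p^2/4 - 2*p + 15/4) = p^4 - 3*p^3 - 35*p^2/4 - 3*p + 3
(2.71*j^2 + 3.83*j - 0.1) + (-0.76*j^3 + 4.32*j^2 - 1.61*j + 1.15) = -0.76*j^3 + 7.03*j^2 + 2.22*j + 1.05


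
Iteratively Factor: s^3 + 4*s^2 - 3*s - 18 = (s - 2)*(s^2 + 6*s + 9) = (s - 2)*(s + 3)*(s + 3)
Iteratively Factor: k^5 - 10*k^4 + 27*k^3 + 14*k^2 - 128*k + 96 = (k - 1)*(k^4 - 9*k^3 + 18*k^2 + 32*k - 96) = (k - 1)*(k + 2)*(k^3 - 11*k^2 + 40*k - 48) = (k - 3)*(k - 1)*(k + 2)*(k^2 - 8*k + 16) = (k - 4)*(k - 3)*(k - 1)*(k + 2)*(k - 4)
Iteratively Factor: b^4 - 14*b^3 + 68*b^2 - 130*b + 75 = (b - 1)*(b^3 - 13*b^2 + 55*b - 75) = (b - 5)*(b - 1)*(b^2 - 8*b + 15) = (b - 5)^2*(b - 1)*(b - 3)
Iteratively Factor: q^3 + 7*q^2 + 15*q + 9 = (q + 3)*(q^2 + 4*q + 3) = (q + 3)^2*(q + 1)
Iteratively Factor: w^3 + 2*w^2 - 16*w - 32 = (w + 2)*(w^2 - 16) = (w + 2)*(w + 4)*(w - 4)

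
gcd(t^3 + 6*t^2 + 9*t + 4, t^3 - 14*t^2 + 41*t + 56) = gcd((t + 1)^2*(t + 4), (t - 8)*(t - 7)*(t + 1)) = t + 1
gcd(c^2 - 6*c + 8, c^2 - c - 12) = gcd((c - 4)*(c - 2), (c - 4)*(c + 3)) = c - 4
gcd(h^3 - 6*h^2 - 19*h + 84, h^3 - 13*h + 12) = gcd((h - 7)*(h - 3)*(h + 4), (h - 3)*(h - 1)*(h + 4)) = h^2 + h - 12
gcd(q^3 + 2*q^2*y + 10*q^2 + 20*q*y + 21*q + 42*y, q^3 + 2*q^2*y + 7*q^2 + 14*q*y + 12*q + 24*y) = q^2 + 2*q*y + 3*q + 6*y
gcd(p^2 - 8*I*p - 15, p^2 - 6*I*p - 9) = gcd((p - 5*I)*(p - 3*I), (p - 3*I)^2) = p - 3*I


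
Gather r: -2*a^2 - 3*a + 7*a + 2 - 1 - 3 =-2*a^2 + 4*a - 2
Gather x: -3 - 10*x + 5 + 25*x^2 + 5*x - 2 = 25*x^2 - 5*x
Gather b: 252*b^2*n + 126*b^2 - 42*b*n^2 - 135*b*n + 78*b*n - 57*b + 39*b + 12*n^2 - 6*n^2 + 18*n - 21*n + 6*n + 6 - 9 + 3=b^2*(252*n + 126) + b*(-42*n^2 - 57*n - 18) + 6*n^2 + 3*n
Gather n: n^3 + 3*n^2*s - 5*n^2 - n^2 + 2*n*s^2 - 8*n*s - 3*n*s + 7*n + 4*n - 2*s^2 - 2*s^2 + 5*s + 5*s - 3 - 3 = n^3 + n^2*(3*s - 6) + n*(2*s^2 - 11*s + 11) - 4*s^2 + 10*s - 6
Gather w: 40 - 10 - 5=25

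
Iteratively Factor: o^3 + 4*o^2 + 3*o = (o)*(o^2 + 4*o + 3) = o*(o + 3)*(o + 1)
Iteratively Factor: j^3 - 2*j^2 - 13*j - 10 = (j + 1)*(j^2 - 3*j - 10) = (j - 5)*(j + 1)*(j + 2)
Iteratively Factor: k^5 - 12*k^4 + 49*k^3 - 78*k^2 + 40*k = (k)*(k^4 - 12*k^3 + 49*k^2 - 78*k + 40) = k*(k - 5)*(k^3 - 7*k^2 + 14*k - 8) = k*(k - 5)*(k - 1)*(k^2 - 6*k + 8) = k*(k - 5)*(k - 2)*(k - 1)*(k - 4)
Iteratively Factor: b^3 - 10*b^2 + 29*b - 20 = (b - 4)*(b^2 - 6*b + 5) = (b - 5)*(b - 4)*(b - 1)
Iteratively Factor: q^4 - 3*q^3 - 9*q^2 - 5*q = (q + 1)*(q^3 - 4*q^2 - 5*q) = (q - 5)*(q + 1)*(q^2 + q) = q*(q - 5)*(q + 1)*(q + 1)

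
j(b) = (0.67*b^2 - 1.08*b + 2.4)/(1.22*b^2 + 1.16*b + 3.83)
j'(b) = (-2.44*b - 1.16)*(0.67*b^2 - 1.08*b + 2.4)/(1.22*b^2 + 1.16*b + 3.83)^2 + (1.34*b - 1.08)/(1.22*b^2 + 1.16*b + 3.83) = (2.0948*b^2 - 0.7238*b - 6.9204)/(1.4884*b^4 + 2.8304*b^3 + 10.6908*b^2 + 8.8856*b + 14.6689)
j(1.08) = 0.31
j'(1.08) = -0.12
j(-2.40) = 1.10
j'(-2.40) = 0.11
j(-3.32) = 1.00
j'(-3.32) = 0.10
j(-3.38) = 0.99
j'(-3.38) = 0.10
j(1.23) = 0.29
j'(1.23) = -0.09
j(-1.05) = 1.08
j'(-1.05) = -0.25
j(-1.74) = 1.15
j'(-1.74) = 0.02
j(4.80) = 0.34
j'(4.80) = 0.03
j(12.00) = 0.44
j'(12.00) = 0.01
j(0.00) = 0.63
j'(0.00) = -0.47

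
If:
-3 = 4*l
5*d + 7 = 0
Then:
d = -7/5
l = -3/4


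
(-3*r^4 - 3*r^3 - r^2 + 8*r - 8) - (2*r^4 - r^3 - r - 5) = -5*r^4 - 2*r^3 - r^2 + 9*r - 3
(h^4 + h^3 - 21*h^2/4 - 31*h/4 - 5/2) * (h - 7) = h^5 - 6*h^4 - 49*h^3/4 + 29*h^2 + 207*h/4 + 35/2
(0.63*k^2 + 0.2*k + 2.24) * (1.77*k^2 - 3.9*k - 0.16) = 1.1151*k^4 - 2.103*k^3 + 3.084*k^2 - 8.768*k - 0.3584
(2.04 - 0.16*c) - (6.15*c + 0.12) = 1.92 - 6.31*c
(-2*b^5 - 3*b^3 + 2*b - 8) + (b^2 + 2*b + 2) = -2*b^5 - 3*b^3 + b^2 + 4*b - 6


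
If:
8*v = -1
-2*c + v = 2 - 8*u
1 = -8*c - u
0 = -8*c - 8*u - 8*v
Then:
No Solution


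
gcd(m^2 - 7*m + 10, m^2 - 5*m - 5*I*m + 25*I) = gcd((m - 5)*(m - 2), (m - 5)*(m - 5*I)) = m - 5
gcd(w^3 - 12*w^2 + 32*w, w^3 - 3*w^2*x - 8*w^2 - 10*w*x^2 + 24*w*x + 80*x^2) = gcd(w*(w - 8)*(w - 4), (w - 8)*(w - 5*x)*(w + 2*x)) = w - 8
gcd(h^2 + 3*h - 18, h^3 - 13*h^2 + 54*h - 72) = h - 3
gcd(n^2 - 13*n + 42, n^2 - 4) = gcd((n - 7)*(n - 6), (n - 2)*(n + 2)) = 1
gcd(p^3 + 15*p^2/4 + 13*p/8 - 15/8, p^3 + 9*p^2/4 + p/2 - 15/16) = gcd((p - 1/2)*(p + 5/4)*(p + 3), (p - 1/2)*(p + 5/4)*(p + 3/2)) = p^2 + 3*p/4 - 5/8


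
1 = 1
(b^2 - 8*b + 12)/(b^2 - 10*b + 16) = (b - 6)/(b - 8)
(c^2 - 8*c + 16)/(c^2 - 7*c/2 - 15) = 2*(-c^2 + 8*c - 16)/(-2*c^2 + 7*c + 30)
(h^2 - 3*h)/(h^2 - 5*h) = (h - 3)/(h - 5)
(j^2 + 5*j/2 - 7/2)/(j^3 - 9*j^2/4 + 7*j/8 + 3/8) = 4*(2*j + 7)/(8*j^2 - 10*j - 3)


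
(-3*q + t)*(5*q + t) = -15*q^2 + 2*q*t + t^2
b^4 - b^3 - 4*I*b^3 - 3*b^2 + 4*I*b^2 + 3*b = b*(b - 1)*(b - 3*I)*(b - I)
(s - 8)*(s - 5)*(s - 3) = s^3 - 16*s^2 + 79*s - 120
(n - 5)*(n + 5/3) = n^2 - 10*n/3 - 25/3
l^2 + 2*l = l*(l + 2)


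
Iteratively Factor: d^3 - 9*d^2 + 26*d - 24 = (d - 4)*(d^2 - 5*d + 6) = (d - 4)*(d - 2)*(d - 3)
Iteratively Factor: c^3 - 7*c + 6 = (c - 2)*(c^2 + 2*c - 3) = (c - 2)*(c + 3)*(c - 1)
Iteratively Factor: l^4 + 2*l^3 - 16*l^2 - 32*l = (l - 4)*(l^3 + 6*l^2 + 8*l) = (l - 4)*(l + 4)*(l^2 + 2*l) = l*(l - 4)*(l + 4)*(l + 2)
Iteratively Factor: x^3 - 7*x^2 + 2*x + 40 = (x - 4)*(x^2 - 3*x - 10) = (x - 5)*(x - 4)*(x + 2)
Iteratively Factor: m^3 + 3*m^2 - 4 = (m - 1)*(m^2 + 4*m + 4) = (m - 1)*(m + 2)*(m + 2)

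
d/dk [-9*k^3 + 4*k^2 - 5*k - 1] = -27*k^2 + 8*k - 5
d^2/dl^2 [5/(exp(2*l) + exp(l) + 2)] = 5*(2*(2*exp(l) + 1)^2*exp(l) - (4*exp(l) + 1)*(exp(2*l) + exp(l) + 2))*exp(l)/(exp(2*l) + exp(l) + 2)^3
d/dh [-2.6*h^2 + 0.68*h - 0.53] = 0.68 - 5.2*h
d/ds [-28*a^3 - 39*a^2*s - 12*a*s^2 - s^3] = -39*a^2 - 24*a*s - 3*s^2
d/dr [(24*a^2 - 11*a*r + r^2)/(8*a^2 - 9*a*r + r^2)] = 2*a/(a^2 - 2*a*r + r^2)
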